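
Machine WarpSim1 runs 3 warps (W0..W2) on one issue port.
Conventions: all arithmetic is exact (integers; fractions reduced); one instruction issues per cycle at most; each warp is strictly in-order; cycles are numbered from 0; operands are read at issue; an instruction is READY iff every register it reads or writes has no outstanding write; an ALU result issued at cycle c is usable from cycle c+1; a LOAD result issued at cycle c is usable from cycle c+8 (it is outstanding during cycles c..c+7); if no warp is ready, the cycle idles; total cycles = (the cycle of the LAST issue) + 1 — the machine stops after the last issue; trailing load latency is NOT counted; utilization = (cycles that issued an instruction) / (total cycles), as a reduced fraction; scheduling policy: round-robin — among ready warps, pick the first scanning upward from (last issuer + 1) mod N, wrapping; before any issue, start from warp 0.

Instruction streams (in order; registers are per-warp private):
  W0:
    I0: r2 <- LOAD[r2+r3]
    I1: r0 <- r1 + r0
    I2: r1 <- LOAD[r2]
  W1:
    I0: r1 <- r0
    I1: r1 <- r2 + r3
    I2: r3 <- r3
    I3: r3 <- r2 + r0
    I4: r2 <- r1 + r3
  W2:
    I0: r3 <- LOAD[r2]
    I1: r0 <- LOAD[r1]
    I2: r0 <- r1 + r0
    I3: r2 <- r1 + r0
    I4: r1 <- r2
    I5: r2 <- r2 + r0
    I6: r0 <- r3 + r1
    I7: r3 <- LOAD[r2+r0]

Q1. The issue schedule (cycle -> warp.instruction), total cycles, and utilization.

cycle 0: W0.I0
cycle 1: W1.I0
cycle 2: W2.I0
cycle 3: W0.I1
cycle 4: W1.I1
cycle 5: W2.I1
cycle 6: W1.I2
cycle 7: W1.I3
cycle 8: W0.I2
cycle 9: W1.I4
cycle 10: idle
cycle 11: idle
cycle 12: idle
cycle 13: W2.I2
cycle 14: W2.I3
cycle 15: W2.I4
cycle 16: W2.I5
cycle 17: W2.I6
cycle 18: W2.I7

Answer: 19 cycles, utilization 16/19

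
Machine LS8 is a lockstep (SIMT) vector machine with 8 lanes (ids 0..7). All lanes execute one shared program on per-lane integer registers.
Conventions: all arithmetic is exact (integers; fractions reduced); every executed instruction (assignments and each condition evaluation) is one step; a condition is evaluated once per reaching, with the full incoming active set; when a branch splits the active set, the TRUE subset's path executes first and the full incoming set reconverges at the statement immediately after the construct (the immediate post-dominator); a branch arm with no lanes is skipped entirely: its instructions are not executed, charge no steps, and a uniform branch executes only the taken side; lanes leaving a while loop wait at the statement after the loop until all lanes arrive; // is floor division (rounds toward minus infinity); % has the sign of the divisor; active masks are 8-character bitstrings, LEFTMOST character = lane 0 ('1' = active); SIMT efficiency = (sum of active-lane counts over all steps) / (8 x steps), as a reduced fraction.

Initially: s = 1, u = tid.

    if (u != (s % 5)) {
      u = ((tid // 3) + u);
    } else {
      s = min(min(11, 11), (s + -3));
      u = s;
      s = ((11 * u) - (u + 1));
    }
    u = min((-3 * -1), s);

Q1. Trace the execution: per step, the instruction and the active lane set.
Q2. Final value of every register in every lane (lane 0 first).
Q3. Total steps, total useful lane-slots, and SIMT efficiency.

step 0: eval (u != (s % 5))          11111111
step 1: u <- ((tid // 3) + u)        10111111
step 2: s <- min(min(11, 11), (s + -3)) 01000000
step 3: u <- s                       01000000
step 4: s <- ((11 * u) - (u + 1))    01000000
step 5: u <- min((-3 * -1), s)       11111111

Answer: 6 steps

s: 1,-21,1,1,1,1,1,1
u: 1,-21,1,1,1,1,1,1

steps = 6; useful = 26; efficiency = 26/48 = 13/24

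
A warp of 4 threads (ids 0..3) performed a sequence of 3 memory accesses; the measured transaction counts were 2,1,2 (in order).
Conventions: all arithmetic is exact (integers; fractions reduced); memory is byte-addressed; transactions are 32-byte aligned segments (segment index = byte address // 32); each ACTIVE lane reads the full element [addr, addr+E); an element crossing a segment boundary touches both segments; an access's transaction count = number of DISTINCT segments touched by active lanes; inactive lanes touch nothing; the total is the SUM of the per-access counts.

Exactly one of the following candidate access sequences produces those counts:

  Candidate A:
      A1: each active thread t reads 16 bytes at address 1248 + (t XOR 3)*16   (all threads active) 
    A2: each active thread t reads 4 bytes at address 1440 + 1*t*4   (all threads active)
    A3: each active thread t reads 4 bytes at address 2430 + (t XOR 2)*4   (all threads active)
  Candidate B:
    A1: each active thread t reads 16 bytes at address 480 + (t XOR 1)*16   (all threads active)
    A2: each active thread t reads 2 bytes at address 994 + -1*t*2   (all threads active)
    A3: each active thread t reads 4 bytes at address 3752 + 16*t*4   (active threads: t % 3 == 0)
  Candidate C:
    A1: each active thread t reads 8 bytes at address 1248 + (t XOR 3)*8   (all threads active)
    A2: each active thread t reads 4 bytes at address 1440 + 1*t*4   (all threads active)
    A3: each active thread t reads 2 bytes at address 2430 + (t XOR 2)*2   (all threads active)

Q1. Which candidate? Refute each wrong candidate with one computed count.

B: A2 gives 2 transactions, not 1
C: A1 gives 1 transaction, not 2
A: all counts match (2,1,2)

Answer: A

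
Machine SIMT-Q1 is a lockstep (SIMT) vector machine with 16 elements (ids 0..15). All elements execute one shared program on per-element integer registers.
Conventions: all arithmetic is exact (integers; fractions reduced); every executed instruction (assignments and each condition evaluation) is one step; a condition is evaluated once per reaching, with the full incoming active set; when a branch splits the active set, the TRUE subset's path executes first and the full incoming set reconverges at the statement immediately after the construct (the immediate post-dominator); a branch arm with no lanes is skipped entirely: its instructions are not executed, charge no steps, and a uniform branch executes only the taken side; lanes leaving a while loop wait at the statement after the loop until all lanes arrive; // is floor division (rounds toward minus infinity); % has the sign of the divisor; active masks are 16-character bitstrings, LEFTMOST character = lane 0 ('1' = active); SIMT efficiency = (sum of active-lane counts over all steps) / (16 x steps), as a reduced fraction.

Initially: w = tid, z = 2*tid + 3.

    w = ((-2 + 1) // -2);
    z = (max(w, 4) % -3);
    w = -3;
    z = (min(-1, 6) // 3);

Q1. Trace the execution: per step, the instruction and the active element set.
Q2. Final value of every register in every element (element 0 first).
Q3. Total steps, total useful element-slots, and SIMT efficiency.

step 0: w <- ((-2 + 1) // -2)        1111111111111111
step 1: z <- (max(w, 4) % -3)        1111111111111111
step 2: w <- -3                      1111111111111111
step 3: z <- (min(-1, 6) // 3)       1111111111111111

Answer: 4 steps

w: -3,-3,-3,-3,-3,-3,-3,-3,-3,-3,-3,-3,-3,-3,-3,-3
z: -1,-1,-1,-1,-1,-1,-1,-1,-1,-1,-1,-1,-1,-1,-1,-1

steps = 4; useful = 64; efficiency = 64/64 = 1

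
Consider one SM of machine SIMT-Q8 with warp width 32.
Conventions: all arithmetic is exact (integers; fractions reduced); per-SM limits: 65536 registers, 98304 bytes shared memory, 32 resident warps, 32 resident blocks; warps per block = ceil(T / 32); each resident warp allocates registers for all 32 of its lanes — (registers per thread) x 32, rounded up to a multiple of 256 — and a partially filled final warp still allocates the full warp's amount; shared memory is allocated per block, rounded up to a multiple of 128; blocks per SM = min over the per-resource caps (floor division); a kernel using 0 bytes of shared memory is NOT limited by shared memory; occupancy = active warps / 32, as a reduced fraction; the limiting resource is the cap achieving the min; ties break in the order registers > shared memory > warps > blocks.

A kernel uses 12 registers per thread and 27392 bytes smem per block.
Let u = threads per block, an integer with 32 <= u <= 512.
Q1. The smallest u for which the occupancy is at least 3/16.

Answer: u = 33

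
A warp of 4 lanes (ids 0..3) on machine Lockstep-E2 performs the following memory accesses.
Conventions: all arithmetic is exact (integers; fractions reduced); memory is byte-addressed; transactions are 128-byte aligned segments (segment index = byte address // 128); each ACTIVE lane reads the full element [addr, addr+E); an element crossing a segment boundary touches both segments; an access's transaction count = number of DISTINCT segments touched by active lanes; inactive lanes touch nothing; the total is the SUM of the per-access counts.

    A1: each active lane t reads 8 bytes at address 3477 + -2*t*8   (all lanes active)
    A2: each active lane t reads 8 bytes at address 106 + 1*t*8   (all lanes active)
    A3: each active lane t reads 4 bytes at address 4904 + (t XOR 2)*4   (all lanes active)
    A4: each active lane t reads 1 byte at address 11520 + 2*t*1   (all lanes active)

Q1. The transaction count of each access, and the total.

A1: 2 transactions
A2: 2 transactions
A3: 1 transaction
A4: 1 transaction

Answer: 2,2,1,1; total 6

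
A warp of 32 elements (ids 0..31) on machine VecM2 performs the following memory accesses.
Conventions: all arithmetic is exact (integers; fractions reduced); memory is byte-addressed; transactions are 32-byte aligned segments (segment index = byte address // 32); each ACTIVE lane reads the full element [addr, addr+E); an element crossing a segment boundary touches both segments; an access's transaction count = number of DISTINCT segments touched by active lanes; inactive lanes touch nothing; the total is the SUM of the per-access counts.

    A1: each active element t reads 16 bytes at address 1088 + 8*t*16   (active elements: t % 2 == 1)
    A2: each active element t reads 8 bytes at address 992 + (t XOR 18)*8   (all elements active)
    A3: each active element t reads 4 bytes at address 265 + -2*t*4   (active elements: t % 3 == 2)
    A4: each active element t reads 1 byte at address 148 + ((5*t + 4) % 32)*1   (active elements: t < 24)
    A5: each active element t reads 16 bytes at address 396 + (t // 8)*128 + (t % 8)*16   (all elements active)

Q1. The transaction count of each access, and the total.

A1: 16 transactions
A2: 8 transactions
A3: 7 transactions
A4: 2 transactions
A5: 17 transactions

Answer: 16,8,7,2,17; total 50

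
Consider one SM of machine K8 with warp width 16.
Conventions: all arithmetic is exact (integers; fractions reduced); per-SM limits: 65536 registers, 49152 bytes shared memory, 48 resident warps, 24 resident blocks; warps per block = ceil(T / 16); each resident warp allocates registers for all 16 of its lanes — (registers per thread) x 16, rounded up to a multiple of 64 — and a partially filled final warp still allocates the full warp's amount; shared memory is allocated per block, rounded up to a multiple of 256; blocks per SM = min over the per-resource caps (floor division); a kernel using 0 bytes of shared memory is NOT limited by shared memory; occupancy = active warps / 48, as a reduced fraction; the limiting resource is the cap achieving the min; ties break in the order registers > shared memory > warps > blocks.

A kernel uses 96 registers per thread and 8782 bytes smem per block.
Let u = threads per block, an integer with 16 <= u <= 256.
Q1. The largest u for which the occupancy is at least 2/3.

Answer: u = 256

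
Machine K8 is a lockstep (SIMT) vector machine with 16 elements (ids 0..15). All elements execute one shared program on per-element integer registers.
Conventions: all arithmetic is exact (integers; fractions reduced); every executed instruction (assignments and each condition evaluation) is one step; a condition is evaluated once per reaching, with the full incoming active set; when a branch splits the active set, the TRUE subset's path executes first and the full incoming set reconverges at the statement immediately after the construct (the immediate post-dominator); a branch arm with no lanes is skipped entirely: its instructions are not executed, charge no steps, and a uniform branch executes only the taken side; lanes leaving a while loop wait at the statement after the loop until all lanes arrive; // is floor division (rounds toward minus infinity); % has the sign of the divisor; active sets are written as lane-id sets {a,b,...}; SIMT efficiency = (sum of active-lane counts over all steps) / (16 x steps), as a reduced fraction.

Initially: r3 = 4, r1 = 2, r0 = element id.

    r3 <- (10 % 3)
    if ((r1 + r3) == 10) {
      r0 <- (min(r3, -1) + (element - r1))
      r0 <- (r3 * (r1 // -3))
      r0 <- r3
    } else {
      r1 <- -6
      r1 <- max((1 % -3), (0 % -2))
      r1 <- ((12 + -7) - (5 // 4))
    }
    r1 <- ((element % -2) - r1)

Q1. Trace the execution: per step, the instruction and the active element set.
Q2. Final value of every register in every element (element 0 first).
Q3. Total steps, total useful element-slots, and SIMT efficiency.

step 0: r3 <- (10 % 3)               {0,1,2,3,4,5,6,7,8,9,10,11,12,13,14,15}
step 1: eval ((r1 + r3) == 10)       {0,1,2,3,4,5,6,7,8,9,10,11,12,13,14,15}
step 2: r1 <- -6                     {0,1,2,3,4,5,6,7,8,9,10,11,12,13,14,15}
step 3: r1 <- max((1 % -3), (0 % -2)) {0,1,2,3,4,5,6,7,8,9,10,11,12,13,14,15}
step 4: r1 <- ((12 + -7) - (5 // 4)) {0,1,2,3,4,5,6,7,8,9,10,11,12,13,14,15}
step 5: r1 <- ((element % -2) - r1)  {0,1,2,3,4,5,6,7,8,9,10,11,12,13,14,15}

Answer: 6 steps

r3: 1,1,1,1,1,1,1,1,1,1,1,1,1,1,1,1
r1: -4,-5,-4,-5,-4,-5,-4,-5,-4,-5,-4,-5,-4,-5,-4,-5
r0: 0,1,2,3,4,5,6,7,8,9,10,11,12,13,14,15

steps = 6; useful = 96; efficiency = 96/96 = 1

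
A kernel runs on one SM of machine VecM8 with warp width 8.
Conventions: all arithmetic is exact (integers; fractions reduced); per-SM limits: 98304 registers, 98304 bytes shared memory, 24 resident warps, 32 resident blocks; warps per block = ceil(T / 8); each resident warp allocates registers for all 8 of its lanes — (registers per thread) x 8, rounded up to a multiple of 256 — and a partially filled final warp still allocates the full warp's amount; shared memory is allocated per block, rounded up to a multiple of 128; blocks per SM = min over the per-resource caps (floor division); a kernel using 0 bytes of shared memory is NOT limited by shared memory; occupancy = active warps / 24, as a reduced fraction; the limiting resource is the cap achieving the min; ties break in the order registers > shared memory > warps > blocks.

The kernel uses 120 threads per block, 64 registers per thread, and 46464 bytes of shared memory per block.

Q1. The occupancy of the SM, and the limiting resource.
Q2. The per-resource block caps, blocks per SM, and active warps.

Answer: occupancy 5/8, limited by warps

registers: 12 blocks
shared memory: 2 blocks
warps: 1 block
blocks: 32 blocks

Answer: 1 block, 15 active warps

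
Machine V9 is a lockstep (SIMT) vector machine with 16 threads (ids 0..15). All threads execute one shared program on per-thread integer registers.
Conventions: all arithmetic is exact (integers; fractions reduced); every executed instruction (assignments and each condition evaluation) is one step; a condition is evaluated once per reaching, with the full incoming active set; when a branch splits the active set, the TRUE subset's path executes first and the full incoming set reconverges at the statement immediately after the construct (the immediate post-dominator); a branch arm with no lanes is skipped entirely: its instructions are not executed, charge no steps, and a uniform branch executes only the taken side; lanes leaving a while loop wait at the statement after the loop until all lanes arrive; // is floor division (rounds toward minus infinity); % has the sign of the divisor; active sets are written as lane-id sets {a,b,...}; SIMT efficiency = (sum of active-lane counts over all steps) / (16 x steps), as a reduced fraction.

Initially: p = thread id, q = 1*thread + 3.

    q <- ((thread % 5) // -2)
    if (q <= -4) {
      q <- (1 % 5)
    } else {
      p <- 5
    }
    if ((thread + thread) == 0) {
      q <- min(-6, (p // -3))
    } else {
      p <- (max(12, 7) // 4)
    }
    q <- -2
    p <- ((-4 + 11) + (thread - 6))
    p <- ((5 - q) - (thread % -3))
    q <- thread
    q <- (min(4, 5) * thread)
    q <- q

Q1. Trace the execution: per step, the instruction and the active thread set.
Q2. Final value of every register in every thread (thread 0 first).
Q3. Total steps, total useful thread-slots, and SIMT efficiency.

step 0: q <- ((thread % 5) // -2)    {0,1,2,3,4,5,6,7,8,9,10,11,12,13,14,15}
step 1: eval (q <= -4)               {0,1,2,3,4,5,6,7,8,9,10,11,12,13,14,15}
step 2: p <- 5                       {0,1,2,3,4,5,6,7,8,9,10,11,12,13,14,15}
step 3: eval ((thread + thread) == 0) {0,1,2,3,4,5,6,7,8,9,10,11,12,13,14,15}
step 4: q <- min(-6, (p // -3))      {0}
step 5: p <- (max(12, 7) // 4)       {1,2,3,4,5,6,7,8,9,10,11,12,13,14,15}
step 6: q <- -2                      {0,1,2,3,4,5,6,7,8,9,10,11,12,13,14,15}
step 7: p <- ((-4 + 11) + (thread - 6)) {0,1,2,3,4,5,6,7,8,9,10,11,12,13,14,15}
step 8: p <- ((5 - q) - (thread % -3)) {0,1,2,3,4,5,6,7,8,9,10,11,12,13,14,15}
step 9: q <- thread                  {0,1,2,3,4,5,6,7,8,9,10,11,12,13,14,15}
step 10: q <- (min(4, 5) * thread)    {0,1,2,3,4,5,6,7,8,9,10,11,12,13,14,15}
step 11: q <- q                       {0,1,2,3,4,5,6,7,8,9,10,11,12,13,14,15}

Answer: 12 steps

p: 7,9,8,7,9,8,7,9,8,7,9,8,7,9,8,7
q: 0,4,8,12,16,20,24,28,32,36,40,44,48,52,56,60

steps = 12; useful = 176; efficiency = 176/192 = 11/12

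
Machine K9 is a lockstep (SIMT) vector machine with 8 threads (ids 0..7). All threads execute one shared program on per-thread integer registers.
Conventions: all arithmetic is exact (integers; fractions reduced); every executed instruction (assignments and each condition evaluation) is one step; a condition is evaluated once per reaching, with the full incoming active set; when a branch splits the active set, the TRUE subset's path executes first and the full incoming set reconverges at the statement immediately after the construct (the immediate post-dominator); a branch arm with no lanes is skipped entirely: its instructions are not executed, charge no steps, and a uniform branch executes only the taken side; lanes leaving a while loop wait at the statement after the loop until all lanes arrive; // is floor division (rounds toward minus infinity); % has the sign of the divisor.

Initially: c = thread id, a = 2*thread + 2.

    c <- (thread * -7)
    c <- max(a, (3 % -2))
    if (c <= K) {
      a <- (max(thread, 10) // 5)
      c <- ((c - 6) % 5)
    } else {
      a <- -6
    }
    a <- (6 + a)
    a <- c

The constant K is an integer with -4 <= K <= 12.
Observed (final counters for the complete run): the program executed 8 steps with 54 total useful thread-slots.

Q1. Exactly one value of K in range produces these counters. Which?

Answer: K = 12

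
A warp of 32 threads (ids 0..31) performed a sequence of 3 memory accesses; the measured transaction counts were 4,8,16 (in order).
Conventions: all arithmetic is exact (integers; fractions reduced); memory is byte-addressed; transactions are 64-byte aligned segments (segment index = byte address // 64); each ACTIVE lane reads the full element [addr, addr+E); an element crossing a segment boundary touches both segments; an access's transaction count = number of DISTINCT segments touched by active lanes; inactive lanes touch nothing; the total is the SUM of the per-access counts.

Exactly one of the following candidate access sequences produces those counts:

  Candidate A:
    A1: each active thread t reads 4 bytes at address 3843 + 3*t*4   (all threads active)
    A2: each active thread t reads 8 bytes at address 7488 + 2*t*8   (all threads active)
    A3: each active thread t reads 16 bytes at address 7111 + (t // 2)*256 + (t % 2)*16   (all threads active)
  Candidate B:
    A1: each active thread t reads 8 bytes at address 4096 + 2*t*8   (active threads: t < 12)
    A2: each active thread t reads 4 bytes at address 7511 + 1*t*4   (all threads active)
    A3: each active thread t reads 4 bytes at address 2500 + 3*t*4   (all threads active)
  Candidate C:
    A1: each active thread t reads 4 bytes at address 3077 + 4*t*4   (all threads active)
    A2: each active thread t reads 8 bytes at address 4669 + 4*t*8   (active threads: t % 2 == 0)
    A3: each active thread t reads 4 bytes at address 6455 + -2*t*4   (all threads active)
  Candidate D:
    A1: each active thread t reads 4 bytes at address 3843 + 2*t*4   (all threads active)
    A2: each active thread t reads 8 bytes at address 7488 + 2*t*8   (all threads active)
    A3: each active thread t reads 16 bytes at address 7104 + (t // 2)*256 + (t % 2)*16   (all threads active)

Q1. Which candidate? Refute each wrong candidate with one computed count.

A: A1 gives 6 transactions, not 4
B: A1 gives 3 transactions, not 4
C: A1 gives 8 transactions, not 4
D: all counts match (4,8,16)

Answer: D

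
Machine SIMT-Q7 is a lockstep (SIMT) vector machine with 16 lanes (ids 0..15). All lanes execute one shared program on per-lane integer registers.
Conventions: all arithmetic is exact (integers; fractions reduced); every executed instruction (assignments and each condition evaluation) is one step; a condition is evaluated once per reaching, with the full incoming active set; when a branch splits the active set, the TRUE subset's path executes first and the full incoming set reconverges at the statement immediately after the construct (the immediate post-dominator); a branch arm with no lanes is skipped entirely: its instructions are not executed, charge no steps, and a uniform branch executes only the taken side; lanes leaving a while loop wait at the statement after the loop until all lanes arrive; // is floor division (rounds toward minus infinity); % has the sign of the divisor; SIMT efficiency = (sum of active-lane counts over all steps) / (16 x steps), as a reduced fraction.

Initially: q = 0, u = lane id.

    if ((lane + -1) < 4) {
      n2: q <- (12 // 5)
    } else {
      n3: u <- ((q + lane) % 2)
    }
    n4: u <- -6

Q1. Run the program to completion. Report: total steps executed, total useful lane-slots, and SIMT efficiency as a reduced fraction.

Answer: 4 steps, 48 useful, 3/4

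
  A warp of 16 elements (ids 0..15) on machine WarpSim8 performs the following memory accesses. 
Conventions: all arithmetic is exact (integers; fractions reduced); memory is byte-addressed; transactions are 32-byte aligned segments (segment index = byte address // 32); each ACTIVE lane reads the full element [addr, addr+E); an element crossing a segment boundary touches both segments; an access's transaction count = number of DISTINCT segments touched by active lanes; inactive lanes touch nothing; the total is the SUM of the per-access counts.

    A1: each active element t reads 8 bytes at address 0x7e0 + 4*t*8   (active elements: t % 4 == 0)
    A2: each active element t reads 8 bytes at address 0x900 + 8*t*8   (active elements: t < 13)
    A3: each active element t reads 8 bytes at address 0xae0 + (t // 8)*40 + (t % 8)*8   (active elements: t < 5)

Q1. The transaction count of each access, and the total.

A1: 4 transactions
A2: 13 transactions
A3: 2 transactions

Answer: 4,13,2; total 19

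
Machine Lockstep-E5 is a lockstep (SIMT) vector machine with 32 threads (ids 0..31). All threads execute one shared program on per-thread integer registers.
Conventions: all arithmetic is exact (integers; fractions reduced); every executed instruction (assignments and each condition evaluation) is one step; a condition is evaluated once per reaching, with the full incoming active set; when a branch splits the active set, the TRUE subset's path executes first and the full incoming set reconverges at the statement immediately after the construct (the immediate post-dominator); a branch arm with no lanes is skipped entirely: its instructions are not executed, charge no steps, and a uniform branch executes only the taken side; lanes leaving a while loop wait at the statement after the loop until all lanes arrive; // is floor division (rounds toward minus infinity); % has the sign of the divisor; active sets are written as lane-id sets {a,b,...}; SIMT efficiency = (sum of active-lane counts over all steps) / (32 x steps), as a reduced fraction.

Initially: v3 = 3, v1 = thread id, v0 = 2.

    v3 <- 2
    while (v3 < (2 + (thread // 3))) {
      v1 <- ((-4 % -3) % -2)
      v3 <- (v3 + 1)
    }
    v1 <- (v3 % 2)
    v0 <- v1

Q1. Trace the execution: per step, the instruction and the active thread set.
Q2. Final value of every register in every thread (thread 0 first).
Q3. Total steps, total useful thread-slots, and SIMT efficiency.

step 0: v3 <- 2                      {0,1,2,3,4,5,6,7,8,9,10,11,12,13,14,15,16,17,18,19,20,21,22,23,24,25,26,27,28,29,30,31}
step 1: eval (v3 < (2 + (thread // 3))) {0,1,2,3,4,5,6,7,8,9,10,11,12,13,14,15,16,17,18,19,20,21,22,23,24,25,26,27,28,29,30,31}
step 2: v1 <- ((-4 % -3) % -2)       {3,4,5,6,7,8,9,10,11,12,13,14,15,16,17,18,19,20,21,22,23,24,25,26,27,28,29,30,31}
step 3: v3 <- (v3 + 1)               {3,4,5,6,7,8,9,10,11,12,13,14,15,16,17,18,19,20,21,22,23,24,25,26,27,28,29,30,31}
step 4: eval (v3 < (2 + (thread // 3))) {3,4,5,6,7,8,9,10,11,12,13,14,15,16,17,18,19,20,21,22,23,24,25,26,27,28,29,30,31}
step 5: v1 <- ((-4 % -3) % -2)       {6,7,8,9,10,11,12,13,14,15,16,17,18,19,20,21,22,23,24,25,26,27,28,29,30,31}
step 6: v3 <- (v3 + 1)               {6,7,8,9,10,11,12,13,14,15,16,17,18,19,20,21,22,23,24,25,26,27,28,29,30,31}
step 7: eval (v3 < (2 + (thread // 3))) {6,7,8,9,10,11,12,13,14,15,16,17,18,19,20,21,22,23,24,25,26,27,28,29,30,31}
step 8: v1 <- ((-4 % -3) % -2)       {9,10,11,12,13,14,15,16,17,18,19,20,21,22,23,24,25,26,27,28,29,30,31}
step 9: v3 <- (v3 + 1)               {9,10,11,12,13,14,15,16,17,18,19,20,21,22,23,24,25,26,27,28,29,30,31}
step 10: eval (v3 < (2 + (thread // 3))) {9,10,11,12,13,14,15,16,17,18,19,20,21,22,23,24,25,26,27,28,29,30,31}
step 11: v1 <- ((-4 % -3) % -2)       {12,13,14,15,16,17,18,19,20,21,22,23,24,25,26,27,28,29,30,31}
step 12: v3 <- (v3 + 1)               {12,13,14,15,16,17,18,19,20,21,22,23,24,25,26,27,28,29,30,31}
step 13: eval (v3 < (2 + (thread // 3))) {12,13,14,15,16,17,18,19,20,21,22,23,24,25,26,27,28,29,30,31}
step 14: v1 <- ((-4 % -3) % -2)       {15,16,17,18,19,20,21,22,23,24,25,26,27,28,29,30,31}
step 15: v3 <- (v3 + 1)               {15,16,17,18,19,20,21,22,23,24,25,26,27,28,29,30,31}
step 16: eval (v3 < (2 + (thread // 3))) {15,16,17,18,19,20,21,22,23,24,25,26,27,28,29,30,31}
step 17: v1 <- ((-4 % -3) % -2)       {18,19,20,21,22,23,24,25,26,27,28,29,30,31}
step 18: v3 <- (v3 + 1)               {18,19,20,21,22,23,24,25,26,27,28,29,30,31}
step 19: eval (v3 < (2 + (thread // 3))) {18,19,20,21,22,23,24,25,26,27,28,29,30,31}
step 20: v1 <- ((-4 % -3) % -2)       {21,22,23,24,25,26,27,28,29,30,31}
step 21: v3 <- (v3 + 1)               {21,22,23,24,25,26,27,28,29,30,31}
step 22: eval (v3 < (2 + (thread // 3))) {21,22,23,24,25,26,27,28,29,30,31}
step 23: v1 <- ((-4 % -3) % -2)       {24,25,26,27,28,29,30,31}
step 24: v3 <- (v3 + 1)               {24,25,26,27,28,29,30,31}
step 25: eval (v3 < (2 + (thread // 3))) {24,25,26,27,28,29,30,31}
step 26: v1 <- ((-4 % -3) % -2)       {27,28,29,30,31}
step 27: v3 <- (v3 + 1)               {27,28,29,30,31}
step 28: eval (v3 < (2 + (thread // 3))) {27,28,29,30,31}
step 29: v1 <- ((-4 % -3) % -2)       {30,31}
step 30: v3 <- (v3 + 1)               {30,31}
step 31: eval (v3 < (2 + (thread // 3))) {30,31}
step 32: v1 <- (v3 % 2)               {0,1,2,3,4,5,6,7,8,9,10,11,12,13,14,15,16,17,18,19,20,21,22,23,24,25,26,27,28,29,30,31}
step 33: v0 <- v1                     {0,1,2,3,4,5,6,7,8,9,10,11,12,13,14,15,16,17,18,19,20,21,22,23,24,25,26,27,28,29,30,31}

Answer: 34 steps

v3: 2,2,2,3,3,3,4,4,4,5,5,5,6,6,6,7,7,7,8,8,8,9,9,9,10,10,10,11,11,11,12,12
v1: 0,0,0,1,1,1,0,0,0,1,1,1,0,0,0,1,1,1,0,0,0,1,1,1,0,0,0,1,1,1,0,0
v0: 0,0,0,1,1,1,0,0,0,1,1,1,0,0,0,1,1,1,0,0,0,1,1,1,0,0,0,1,1,1,0,0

steps = 34; useful = 593; efficiency = 593/1088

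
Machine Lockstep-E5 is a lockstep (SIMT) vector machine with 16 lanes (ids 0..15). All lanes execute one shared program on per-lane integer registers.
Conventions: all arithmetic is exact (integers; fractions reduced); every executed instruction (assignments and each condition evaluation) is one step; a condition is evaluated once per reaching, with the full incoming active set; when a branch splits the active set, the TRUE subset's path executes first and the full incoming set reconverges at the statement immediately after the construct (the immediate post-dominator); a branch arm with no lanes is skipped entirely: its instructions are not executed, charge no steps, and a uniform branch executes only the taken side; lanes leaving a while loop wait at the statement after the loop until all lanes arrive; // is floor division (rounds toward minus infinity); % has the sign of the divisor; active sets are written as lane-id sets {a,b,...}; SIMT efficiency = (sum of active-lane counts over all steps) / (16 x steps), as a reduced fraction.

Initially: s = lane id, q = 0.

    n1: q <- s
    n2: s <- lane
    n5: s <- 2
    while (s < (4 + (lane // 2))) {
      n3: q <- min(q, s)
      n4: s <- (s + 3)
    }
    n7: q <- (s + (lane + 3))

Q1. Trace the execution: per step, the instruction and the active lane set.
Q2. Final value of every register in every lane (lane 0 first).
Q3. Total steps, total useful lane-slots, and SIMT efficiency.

step 0: q <- s                       {0,1,2,3,4,5,6,7,8,9,10,11,12,13,14,15}
step 1: s <- lane                    {0,1,2,3,4,5,6,7,8,9,10,11,12,13,14,15}
step 2: s <- 2                       {0,1,2,3,4,5,6,7,8,9,10,11,12,13,14,15}
step 3: eval (s < (4 + (lane // 2))) {0,1,2,3,4,5,6,7,8,9,10,11,12,13,14,15}
step 4: q <- min(q, s)               {0,1,2,3,4,5,6,7,8,9,10,11,12,13,14,15}
step 5: s <- (s + 3)                 {0,1,2,3,4,5,6,7,8,9,10,11,12,13,14,15}
step 6: eval (s < (4 + (lane // 2))) {0,1,2,3,4,5,6,7,8,9,10,11,12,13,14,15}
step 7: q <- min(q, s)               {4,5,6,7,8,9,10,11,12,13,14,15}
step 8: s <- (s + 3)                 {4,5,6,7,8,9,10,11,12,13,14,15}
step 9: eval (s < (4 + (lane // 2))) {4,5,6,7,8,9,10,11,12,13,14,15}
step 10: q <- min(q, s)               {10,11,12,13,14,15}
step 11: s <- (s + 3)                 {10,11,12,13,14,15}
step 12: eval (s < (4 + (lane // 2))) {10,11,12,13,14,15}
step 13: q <- (s + (lane + 3))        {0,1,2,3,4,5,6,7,8,9,10,11,12,13,14,15}

Answer: 14 steps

s: 5,5,5,5,8,8,8,8,8,8,11,11,11,11,11,11
q: 8,9,10,11,15,16,17,18,19,20,24,25,26,27,28,29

steps = 14; useful = 182; efficiency = 182/224 = 13/16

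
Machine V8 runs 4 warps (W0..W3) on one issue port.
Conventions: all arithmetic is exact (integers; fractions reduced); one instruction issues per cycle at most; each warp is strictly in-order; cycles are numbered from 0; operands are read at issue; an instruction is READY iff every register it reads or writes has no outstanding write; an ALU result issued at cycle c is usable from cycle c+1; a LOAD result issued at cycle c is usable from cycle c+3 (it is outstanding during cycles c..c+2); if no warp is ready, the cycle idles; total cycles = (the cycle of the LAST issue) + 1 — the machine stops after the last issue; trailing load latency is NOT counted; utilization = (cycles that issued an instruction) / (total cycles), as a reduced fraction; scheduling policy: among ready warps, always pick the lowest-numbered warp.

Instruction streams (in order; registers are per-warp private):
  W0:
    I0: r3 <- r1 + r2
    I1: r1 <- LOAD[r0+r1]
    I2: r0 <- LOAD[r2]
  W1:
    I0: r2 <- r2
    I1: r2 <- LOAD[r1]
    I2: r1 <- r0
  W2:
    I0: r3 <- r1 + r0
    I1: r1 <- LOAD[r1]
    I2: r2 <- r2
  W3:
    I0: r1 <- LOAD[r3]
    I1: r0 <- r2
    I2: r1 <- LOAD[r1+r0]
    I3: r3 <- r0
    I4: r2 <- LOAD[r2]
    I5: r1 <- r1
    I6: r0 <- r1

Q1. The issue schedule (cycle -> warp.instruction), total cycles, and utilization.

cycle 0: W0.I0
cycle 1: W0.I1
cycle 2: W0.I2
cycle 3: W1.I0
cycle 4: W1.I1
cycle 5: W1.I2
cycle 6: W2.I0
cycle 7: W2.I1
cycle 8: W2.I2
cycle 9: W3.I0
cycle 10: W3.I1
cycle 11: idle
cycle 12: W3.I2
cycle 13: W3.I3
cycle 14: W3.I4
cycle 15: W3.I5
cycle 16: W3.I6

Answer: 17 cycles, utilization 16/17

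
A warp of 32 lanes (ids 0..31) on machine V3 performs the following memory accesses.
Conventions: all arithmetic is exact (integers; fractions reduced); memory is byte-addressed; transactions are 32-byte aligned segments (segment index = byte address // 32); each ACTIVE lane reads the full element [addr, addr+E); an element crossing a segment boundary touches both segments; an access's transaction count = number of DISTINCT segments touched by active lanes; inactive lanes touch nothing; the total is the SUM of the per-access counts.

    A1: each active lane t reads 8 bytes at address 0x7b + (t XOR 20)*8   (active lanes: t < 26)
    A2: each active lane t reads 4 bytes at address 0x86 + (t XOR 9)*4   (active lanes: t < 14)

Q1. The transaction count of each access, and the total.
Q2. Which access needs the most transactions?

A1: 9 transactions
A2: 3 transactions

Answer: 9,3; total 12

Answer: A1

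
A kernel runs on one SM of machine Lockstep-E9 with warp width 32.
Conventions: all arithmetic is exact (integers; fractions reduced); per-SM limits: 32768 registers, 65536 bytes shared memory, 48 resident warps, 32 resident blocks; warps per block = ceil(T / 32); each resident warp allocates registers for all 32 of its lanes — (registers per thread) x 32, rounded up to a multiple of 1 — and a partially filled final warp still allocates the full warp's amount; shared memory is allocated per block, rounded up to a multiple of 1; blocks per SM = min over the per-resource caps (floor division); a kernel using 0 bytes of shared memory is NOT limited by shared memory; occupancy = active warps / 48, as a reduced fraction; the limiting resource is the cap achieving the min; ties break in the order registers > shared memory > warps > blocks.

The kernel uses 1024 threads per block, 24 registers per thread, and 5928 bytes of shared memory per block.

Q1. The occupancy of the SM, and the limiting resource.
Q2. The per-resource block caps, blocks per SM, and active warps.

Answer: occupancy 2/3, limited by registers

registers: 1 block
shared memory: 11 blocks
warps: 1 block
blocks: 32 blocks

Answer: 1 block, 32 active warps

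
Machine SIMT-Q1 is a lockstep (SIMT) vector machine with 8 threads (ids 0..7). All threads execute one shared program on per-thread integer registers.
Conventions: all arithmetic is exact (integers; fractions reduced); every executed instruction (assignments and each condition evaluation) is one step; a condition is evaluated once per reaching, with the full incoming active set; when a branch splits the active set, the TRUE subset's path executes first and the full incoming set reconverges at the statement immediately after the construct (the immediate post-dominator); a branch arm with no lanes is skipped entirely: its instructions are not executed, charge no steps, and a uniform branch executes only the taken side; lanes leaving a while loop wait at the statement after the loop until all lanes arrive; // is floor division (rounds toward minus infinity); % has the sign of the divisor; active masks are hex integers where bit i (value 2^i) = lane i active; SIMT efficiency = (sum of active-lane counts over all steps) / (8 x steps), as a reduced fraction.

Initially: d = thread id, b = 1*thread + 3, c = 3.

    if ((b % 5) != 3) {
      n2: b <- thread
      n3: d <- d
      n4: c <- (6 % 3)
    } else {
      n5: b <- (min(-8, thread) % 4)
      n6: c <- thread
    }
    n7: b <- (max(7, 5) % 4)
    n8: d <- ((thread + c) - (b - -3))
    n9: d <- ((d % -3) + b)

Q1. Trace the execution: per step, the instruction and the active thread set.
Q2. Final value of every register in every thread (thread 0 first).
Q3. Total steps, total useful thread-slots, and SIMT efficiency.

step 0: eval ((b % 5) != 3)          0xff
step 1: b <- thread                  0xde
step 2: d <- d                       0xde
step 3: c <- (6 % 3)                 0xde
step 4: b <- (min(-8, thread) % 4)   0x21
step 5: c <- thread                  0x21
step 6: b <- (max(7, 5) % 4)         0xff
step 7: d <- ((thread + c) - (b - -3)) 0xff
step 8: d <- ((d % -3) + b)          0xff

Answer: 9 steps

d: 3,1,2,3,1,1,3,1
b: 3,3,3,3,3,3,3,3
c: 0,0,0,0,0,5,0,0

steps = 9; useful = 54; efficiency = 54/72 = 3/4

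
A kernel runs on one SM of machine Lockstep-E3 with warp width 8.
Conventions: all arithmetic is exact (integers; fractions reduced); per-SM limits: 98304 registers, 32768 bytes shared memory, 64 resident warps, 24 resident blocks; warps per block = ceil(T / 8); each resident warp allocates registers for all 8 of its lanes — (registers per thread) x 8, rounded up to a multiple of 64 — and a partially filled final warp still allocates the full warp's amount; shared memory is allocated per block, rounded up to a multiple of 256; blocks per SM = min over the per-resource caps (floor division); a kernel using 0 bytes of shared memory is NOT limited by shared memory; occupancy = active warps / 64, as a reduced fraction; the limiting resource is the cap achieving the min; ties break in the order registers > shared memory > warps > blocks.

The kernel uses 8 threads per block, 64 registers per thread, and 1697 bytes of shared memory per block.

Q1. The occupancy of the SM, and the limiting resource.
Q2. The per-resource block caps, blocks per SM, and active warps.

Answer: occupancy 9/32, limited by shared memory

registers: 192 blocks
shared memory: 18 blocks
warps: 64 blocks
blocks: 24 blocks

Answer: 18 blocks, 18 active warps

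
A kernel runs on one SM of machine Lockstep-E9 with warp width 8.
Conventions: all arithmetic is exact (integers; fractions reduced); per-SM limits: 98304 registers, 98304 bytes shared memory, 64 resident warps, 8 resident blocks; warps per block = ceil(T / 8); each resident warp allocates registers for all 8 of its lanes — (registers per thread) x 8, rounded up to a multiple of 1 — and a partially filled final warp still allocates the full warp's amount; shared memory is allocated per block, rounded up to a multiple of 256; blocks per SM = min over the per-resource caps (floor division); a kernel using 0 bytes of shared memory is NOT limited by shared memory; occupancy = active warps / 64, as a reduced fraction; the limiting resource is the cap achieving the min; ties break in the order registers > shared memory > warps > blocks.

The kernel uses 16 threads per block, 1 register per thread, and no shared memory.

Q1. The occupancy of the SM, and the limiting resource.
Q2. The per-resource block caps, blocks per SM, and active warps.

Answer: occupancy 1/4, limited by blocks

registers: 6144 blocks
shared memory: no limit (kernel uses none)
warps: 32 blocks
blocks: 8 blocks

Answer: 8 blocks, 16 active warps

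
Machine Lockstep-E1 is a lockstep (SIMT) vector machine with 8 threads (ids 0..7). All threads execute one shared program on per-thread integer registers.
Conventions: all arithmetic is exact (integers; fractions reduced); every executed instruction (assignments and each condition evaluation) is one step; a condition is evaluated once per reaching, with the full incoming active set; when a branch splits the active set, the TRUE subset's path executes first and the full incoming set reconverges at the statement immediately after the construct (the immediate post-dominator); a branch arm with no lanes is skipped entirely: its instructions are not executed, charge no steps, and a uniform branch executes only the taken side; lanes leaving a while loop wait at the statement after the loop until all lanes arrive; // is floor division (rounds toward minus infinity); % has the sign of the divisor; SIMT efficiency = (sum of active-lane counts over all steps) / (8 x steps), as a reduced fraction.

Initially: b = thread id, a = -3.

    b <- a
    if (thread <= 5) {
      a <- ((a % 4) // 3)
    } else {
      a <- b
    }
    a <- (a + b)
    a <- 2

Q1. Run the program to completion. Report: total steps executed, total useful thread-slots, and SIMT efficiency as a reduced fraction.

Answer: 6 steps, 40 useful, 5/6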